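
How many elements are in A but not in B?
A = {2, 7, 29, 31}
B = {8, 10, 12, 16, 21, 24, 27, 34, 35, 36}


Set A = {2, 7, 29, 31}
Set B = {8, 10, 12, 16, 21, 24, 27, 34, 35, 36}
A \ B = {2, 7, 29, 31}
|A \ B| = 4

4


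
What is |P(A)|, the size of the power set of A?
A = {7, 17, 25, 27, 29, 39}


Set A = {7, 17, 25, 27, 29, 39}
|A| = 6
The power set P(A) contains all subsets of A.
|P(A)| = 2^|A| = 2^6 = 64

64


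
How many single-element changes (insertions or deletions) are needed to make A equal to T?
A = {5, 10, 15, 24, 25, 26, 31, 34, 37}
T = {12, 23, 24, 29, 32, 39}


Set A = {5, 10, 15, 24, 25, 26, 31, 34, 37}
Set T = {12, 23, 24, 29, 32, 39}
Elements to remove from A (in A, not in T): {5, 10, 15, 25, 26, 31, 34, 37} → 8 removals
Elements to add to A (in T, not in A): {12, 23, 29, 32, 39} → 5 additions
Total edits = 8 + 5 = 13

13


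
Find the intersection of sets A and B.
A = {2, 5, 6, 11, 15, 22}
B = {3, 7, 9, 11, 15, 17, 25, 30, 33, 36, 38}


Set A = {2, 5, 6, 11, 15, 22}
Set B = {3, 7, 9, 11, 15, 17, 25, 30, 33, 36, 38}
A ∩ B includes only elements in both sets.
Check each element of A against B:
2 ✗, 5 ✗, 6 ✗, 11 ✓, 15 ✓, 22 ✗
A ∩ B = {11, 15}

{11, 15}


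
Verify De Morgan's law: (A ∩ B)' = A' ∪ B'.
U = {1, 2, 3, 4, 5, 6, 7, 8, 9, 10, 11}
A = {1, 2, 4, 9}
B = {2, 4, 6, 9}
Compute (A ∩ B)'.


U = {1, 2, 3, 4, 5, 6, 7, 8, 9, 10, 11}
A = {1, 2, 4, 9}, B = {2, 4, 6, 9}
A ∩ B = {2, 4, 9}
(A ∩ B)' = U \ (A ∩ B) = {1, 3, 5, 6, 7, 8, 10, 11}
Verification via A' ∪ B': A' = {3, 5, 6, 7, 8, 10, 11}, B' = {1, 3, 5, 7, 8, 10, 11}
A' ∪ B' = {1, 3, 5, 6, 7, 8, 10, 11} ✓

{1, 3, 5, 6, 7, 8, 10, 11}


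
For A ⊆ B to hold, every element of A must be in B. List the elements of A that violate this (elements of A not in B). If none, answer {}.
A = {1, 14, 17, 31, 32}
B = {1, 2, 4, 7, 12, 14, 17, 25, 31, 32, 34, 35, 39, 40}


Set A = {1, 14, 17, 31, 32}
Set B = {1, 2, 4, 7, 12, 14, 17, 25, 31, 32, 34, 35, 39, 40}
Check each element of A against B:
1 ∈ B, 14 ∈ B, 17 ∈ B, 31 ∈ B, 32 ∈ B
Elements of A not in B: {}

{}


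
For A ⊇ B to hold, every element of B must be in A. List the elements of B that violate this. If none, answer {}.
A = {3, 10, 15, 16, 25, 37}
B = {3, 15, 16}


Set A = {3, 10, 15, 16, 25, 37}
Set B = {3, 15, 16}
Check each element of B against A:
3 ∈ A, 15 ∈ A, 16 ∈ A
Elements of B not in A: {}

{}


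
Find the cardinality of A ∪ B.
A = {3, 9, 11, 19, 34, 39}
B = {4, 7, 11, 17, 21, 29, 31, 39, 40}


Set A = {3, 9, 11, 19, 34, 39}, |A| = 6
Set B = {4, 7, 11, 17, 21, 29, 31, 39, 40}, |B| = 9
A ∩ B = {11, 39}, |A ∩ B| = 2
|A ∪ B| = |A| + |B| - |A ∩ B| = 6 + 9 - 2 = 13

13


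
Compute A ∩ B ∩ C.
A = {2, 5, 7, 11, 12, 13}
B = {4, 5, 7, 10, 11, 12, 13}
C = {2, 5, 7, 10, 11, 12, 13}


Set A = {2, 5, 7, 11, 12, 13}
Set B = {4, 5, 7, 10, 11, 12, 13}
Set C = {2, 5, 7, 10, 11, 12, 13}
First, A ∩ B = {5, 7, 11, 12, 13}
Then, (A ∩ B) ∩ C = {5, 7, 11, 12, 13}

{5, 7, 11, 12, 13}


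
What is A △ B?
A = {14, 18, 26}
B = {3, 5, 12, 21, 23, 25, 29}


Set A = {14, 18, 26}
Set B = {3, 5, 12, 21, 23, 25, 29}
A △ B = (A \ B) ∪ (B \ A)
Elements in A but not B: {14, 18, 26}
Elements in B but not A: {3, 5, 12, 21, 23, 25, 29}
A △ B = {3, 5, 12, 14, 18, 21, 23, 25, 26, 29}

{3, 5, 12, 14, 18, 21, 23, 25, 26, 29}


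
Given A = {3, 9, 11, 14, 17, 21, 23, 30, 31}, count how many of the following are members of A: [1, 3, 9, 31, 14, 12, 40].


Set A = {3, 9, 11, 14, 17, 21, 23, 30, 31}
Candidates: [1, 3, 9, 31, 14, 12, 40]
Check each candidate:
1 ∉ A, 3 ∈ A, 9 ∈ A, 31 ∈ A, 14 ∈ A, 12 ∉ A, 40 ∉ A
Count of candidates in A: 4

4


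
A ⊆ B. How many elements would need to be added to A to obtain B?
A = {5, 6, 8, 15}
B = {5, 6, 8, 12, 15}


Set A = {5, 6, 8, 15}, |A| = 4
Set B = {5, 6, 8, 12, 15}, |B| = 5
Since A ⊆ B: B \ A = {12}
|B| - |A| = 5 - 4 = 1

1


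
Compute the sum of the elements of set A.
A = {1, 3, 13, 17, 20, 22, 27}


Set A = {1, 3, 13, 17, 20, 22, 27}
Sum = 1 + 3 + 13 + 17 + 20 + 22 + 27 = 103

103


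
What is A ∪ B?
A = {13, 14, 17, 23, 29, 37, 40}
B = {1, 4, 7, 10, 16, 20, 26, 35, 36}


Set A = {13, 14, 17, 23, 29, 37, 40}
Set B = {1, 4, 7, 10, 16, 20, 26, 35, 36}
A ∪ B includes all elements in either set.
Elements from A: {13, 14, 17, 23, 29, 37, 40}
Elements from B not already included: {1, 4, 7, 10, 16, 20, 26, 35, 36}
A ∪ B = {1, 4, 7, 10, 13, 14, 16, 17, 20, 23, 26, 29, 35, 36, 37, 40}

{1, 4, 7, 10, 13, 14, 16, 17, 20, 23, 26, 29, 35, 36, 37, 40}


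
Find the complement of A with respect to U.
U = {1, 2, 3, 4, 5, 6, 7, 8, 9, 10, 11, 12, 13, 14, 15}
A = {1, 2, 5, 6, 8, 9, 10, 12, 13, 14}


Universal set U = {1, 2, 3, 4, 5, 6, 7, 8, 9, 10, 11, 12, 13, 14, 15}
Set A = {1, 2, 5, 6, 8, 9, 10, 12, 13, 14}
A' = U \ A = elements in U but not in A
Checking each element of U:
1 (in A, exclude), 2 (in A, exclude), 3 (not in A, include), 4 (not in A, include), 5 (in A, exclude), 6 (in A, exclude), 7 (not in A, include), 8 (in A, exclude), 9 (in A, exclude), 10 (in A, exclude), 11 (not in A, include), 12 (in A, exclude), 13 (in A, exclude), 14 (in A, exclude), 15 (not in A, include)
A' = {3, 4, 7, 11, 15}

{3, 4, 7, 11, 15}


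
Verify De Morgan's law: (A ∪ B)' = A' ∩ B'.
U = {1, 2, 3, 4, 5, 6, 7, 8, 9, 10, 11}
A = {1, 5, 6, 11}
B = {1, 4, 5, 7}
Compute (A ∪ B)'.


U = {1, 2, 3, 4, 5, 6, 7, 8, 9, 10, 11}
A = {1, 5, 6, 11}, B = {1, 4, 5, 7}
A ∪ B = {1, 4, 5, 6, 7, 11}
(A ∪ B)' = U \ (A ∪ B) = {2, 3, 8, 9, 10}
Verification via A' ∩ B': A' = {2, 3, 4, 7, 8, 9, 10}, B' = {2, 3, 6, 8, 9, 10, 11}
A' ∩ B' = {2, 3, 8, 9, 10} ✓

{2, 3, 8, 9, 10}


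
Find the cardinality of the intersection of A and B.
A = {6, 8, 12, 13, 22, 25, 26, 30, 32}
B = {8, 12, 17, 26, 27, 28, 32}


Set A = {6, 8, 12, 13, 22, 25, 26, 30, 32}
Set B = {8, 12, 17, 26, 27, 28, 32}
A ∩ B = {8, 12, 26, 32}
|A ∩ B| = 4

4


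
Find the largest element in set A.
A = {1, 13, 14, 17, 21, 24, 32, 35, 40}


Set A = {1, 13, 14, 17, 21, 24, 32, 35, 40}
Elements in ascending order: 1, 13, 14, 17, 21, 24, 32, 35, 40
The largest element is 40.

40


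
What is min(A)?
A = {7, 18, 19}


Set A = {7, 18, 19}
Elements in ascending order: 7, 18, 19
The smallest element is 7.

7


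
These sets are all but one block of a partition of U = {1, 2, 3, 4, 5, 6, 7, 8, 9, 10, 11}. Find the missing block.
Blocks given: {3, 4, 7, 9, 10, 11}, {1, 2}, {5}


U = {1, 2, 3, 4, 5, 6, 7, 8, 9, 10, 11}
Shown blocks: {3, 4, 7, 9, 10, 11}, {1, 2}, {5}
A partition's blocks are pairwise disjoint and cover U, so the missing block = U \ (union of shown blocks).
Union of shown blocks: {1, 2, 3, 4, 5, 7, 9, 10, 11}
Missing block = U \ (union) = {6, 8}

{6, 8}


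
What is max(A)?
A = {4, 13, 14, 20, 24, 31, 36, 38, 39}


Set A = {4, 13, 14, 20, 24, 31, 36, 38, 39}
Elements in ascending order: 4, 13, 14, 20, 24, 31, 36, 38, 39
The largest element is 39.

39


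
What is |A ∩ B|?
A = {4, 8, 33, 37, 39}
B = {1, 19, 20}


Set A = {4, 8, 33, 37, 39}
Set B = {1, 19, 20}
A ∩ B = {}
|A ∩ B| = 0

0


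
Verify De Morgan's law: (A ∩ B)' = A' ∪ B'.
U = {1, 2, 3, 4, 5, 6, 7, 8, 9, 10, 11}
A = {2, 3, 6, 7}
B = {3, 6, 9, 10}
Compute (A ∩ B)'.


U = {1, 2, 3, 4, 5, 6, 7, 8, 9, 10, 11}
A = {2, 3, 6, 7}, B = {3, 6, 9, 10}
A ∩ B = {3, 6}
(A ∩ B)' = U \ (A ∩ B) = {1, 2, 4, 5, 7, 8, 9, 10, 11}
Verification via A' ∪ B': A' = {1, 4, 5, 8, 9, 10, 11}, B' = {1, 2, 4, 5, 7, 8, 11}
A' ∪ B' = {1, 2, 4, 5, 7, 8, 9, 10, 11} ✓

{1, 2, 4, 5, 7, 8, 9, 10, 11}


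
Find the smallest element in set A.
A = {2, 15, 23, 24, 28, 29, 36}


Set A = {2, 15, 23, 24, 28, 29, 36}
Elements in ascending order: 2, 15, 23, 24, 28, 29, 36
The smallest element is 2.

2


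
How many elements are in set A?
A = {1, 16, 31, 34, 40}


Set A = {1, 16, 31, 34, 40}
Listing elements: 1, 16, 31, 34, 40
Counting: 5 elements
|A| = 5

5


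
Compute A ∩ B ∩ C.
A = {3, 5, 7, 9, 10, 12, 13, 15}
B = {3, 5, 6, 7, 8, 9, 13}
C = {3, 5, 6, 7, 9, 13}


Set A = {3, 5, 7, 9, 10, 12, 13, 15}
Set B = {3, 5, 6, 7, 8, 9, 13}
Set C = {3, 5, 6, 7, 9, 13}
First, A ∩ B = {3, 5, 7, 9, 13}
Then, (A ∩ B) ∩ C = {3, 5, 7, 9, 13}

{3, 5, 7, 9, 13}


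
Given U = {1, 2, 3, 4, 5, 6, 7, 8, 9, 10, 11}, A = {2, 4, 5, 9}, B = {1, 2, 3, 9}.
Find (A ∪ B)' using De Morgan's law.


U = {1, 2, 3, 4, 5, 6, 7, 8, 9, 10, 11}
A = {2, 4, 5, 9}, B = {1, 2, 3, 9}
A ∪ B = {1, 2, 3, 4, 5, 9}
(A ∪ B)' = U \ (A ∪ B) = {6, 7, 8, 10, 11}
Verification via A' ∩ B': A' = {1, 3, 6, 7, 8, 10, 11}, B' = {4, 5, 6, 7, 8, 10, 11}
A' ∩ B' = {6, 7, 8, 10, 11} ✓

{6, 7, 8, 10, 11}


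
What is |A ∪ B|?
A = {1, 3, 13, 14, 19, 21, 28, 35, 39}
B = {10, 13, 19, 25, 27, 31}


Set A = {1, 3, 13, 14, 19, 21, 28, 35, 39}, |A| = 9
Set B = {10, 13, 19, 25, 27, 31}, |B| = 6
A ∩ B = {13, 19}, |A ∩ B| = 2
|A ∪ B| = |A| + |B| - |A ∩ B| = 9 + 6 - 2 = 13

13


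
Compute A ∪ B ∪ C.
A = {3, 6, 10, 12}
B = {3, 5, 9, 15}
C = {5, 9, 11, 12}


Set A = {3, 6, 10, 12}
Set B = {3, 5, 9, 15}
Set C = {5, 9, 11, 12}
First, A ∪ B = {3, 5, 6, 9, 10, 12, 15}
Then, (A ∪ B) ∪ C = {3, 5, 6, 9, 10, 11, 12, 15}

{3, 5, 6, 9, 10, 11, 12, 15}


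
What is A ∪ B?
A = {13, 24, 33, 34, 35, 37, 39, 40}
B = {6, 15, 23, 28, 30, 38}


Set A = {13, 24, 33, 34, 35, 37, 39, 40}
Set B = {6, 15, 23, 28, 30, 38}
A ∪ B includes all elements in either set.
Elements from A: {13, 24, 33, 34, 35, 37, 39, 40}
Elements from B not already included: {6, 15, 23, 28, 30, 38}
A ∪ B = {6, 13, 15, 23, 24, 28, 30, 33, 34, 35, 37, 38, 39, 40}

{6, 13, 15, 23, 24, 28, 30, 33, 34, 35, 37, 38, 39, 40}


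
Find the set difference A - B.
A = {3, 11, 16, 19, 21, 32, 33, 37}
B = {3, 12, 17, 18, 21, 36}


Set A = {3, 11, 16, 19, 21, 32, 33, 37}
Set B = {3, 12, 17, 18, 21, 36}
A \ B includes elements in A that are not in B.
Check each element of A:
3 (in B, remove), 11 (not in B, keep), 16 (not in B, keep), 19 (not in B, keep), 21 (in B, remove), 32 (not in B, keep), 33 (not in B, keep), 37 (not in B, keep)
A \ B = {11, 16, 19, 32, 33, 37}

{11, 16, 19, 32, 33, 37}


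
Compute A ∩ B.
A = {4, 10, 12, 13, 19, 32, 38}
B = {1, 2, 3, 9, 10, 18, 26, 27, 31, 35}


Set A = {4, 10, 12, 13, 19, 32, 38}
Set B = {1, 2, 3, 9, 10, 18, 26, 27, 31, 35}
A ∩ B includes only elements in both sets.
Check each element of A against B:
4 ✗, 10 ✓, 12 ✗, 13 ✗, 19 ✗, 32 ✗, 38 ✗
A ∩ B = {10}

{10}


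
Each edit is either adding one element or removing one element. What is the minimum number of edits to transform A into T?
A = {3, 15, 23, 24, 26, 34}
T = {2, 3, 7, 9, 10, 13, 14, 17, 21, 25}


Set A = {3, 15, 23, 24, 26, 34}
Set T = {2, 3, 7, 9, 10, 13, 14, 17, 21, 25}
Elements to remove from A (in A, not in T): {15, 23, 24, 26, 34} → 5 removals
Elements to add to A (in T, not in A): {2, 7, 9, 10, 13, 14, 17, 21, 25} → 9 additions
Total edits = 5 + 9 = 14

14


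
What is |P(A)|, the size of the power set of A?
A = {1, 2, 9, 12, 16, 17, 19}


Set A = {1, 2, 9, 12, 16, 17, 19}
|A| = 7
The power set P(A) contains all subsets of A.
|P(A)| = 2^|A| = 2^7 = 128

128


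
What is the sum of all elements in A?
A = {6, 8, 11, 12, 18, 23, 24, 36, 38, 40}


Set A = {6, 8, 11, 12, 18, 23, 24, 36, 38, 40}
Sum = 6 + 8 + 11 + 12 + 18 + 23 + 24 + 36 + 38 + 40 = 216

216


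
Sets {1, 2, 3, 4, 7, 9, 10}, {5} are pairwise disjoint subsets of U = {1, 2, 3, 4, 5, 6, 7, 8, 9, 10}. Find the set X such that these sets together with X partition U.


U = {1, 2, 3, 4, 5, 6, 7, 8, 9, 10}
Shown blocks: {1, 2, 3, 4, 7, 9, 10}, {5}
A partition's blocks are pairwise disjoint and cover U, so the missing block = U \ (union of shown blocks).
Union of shown blocks: {1, 2, 3, 4, 5, 7, 9, 10}
Missing block = U \ (union) = {6, 8}

{6, 8}


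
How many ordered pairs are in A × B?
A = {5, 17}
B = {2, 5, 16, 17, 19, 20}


Set A = {5, 17} has 2 elements.
Set B = {2, 5, 16, 17, 19, 20} has 6 elements.
|A × B| = |A| × |B| = 2 × 6 = 12

12


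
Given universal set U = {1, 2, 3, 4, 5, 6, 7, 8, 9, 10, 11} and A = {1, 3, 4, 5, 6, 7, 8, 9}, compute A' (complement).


Universal set U = {1, 2, 3, 4, 5, 6, 7, 8, 9, 10, 11}
Set A = {1, 3, 4, 5, 6, 7, 8, 9}
A' = U \ A = elements in U but not in A
Checking each element of U:
1 (in A, exclude), 2 (not in A, include), 3 (in A, exclude), 4 (in A, exclude), 5 (in A, exclude), 6 (in A, exclude), 7 (in A, exclude), 8 (in A, exclude), 9 (in A, exclude), 10 (not in A, include), 11 (not in A, include)
A' = {2, 10, 11}

{2, 10, 11}


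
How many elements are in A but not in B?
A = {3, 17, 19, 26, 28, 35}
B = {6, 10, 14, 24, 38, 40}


Set A = {3, 17, 19, 26, 28, 35}
Set B = {6, 10, 14, 24, 38, 40}
A \ B = {3, 17, 19, 26, 28, 35}
|A \ B| = 6

6


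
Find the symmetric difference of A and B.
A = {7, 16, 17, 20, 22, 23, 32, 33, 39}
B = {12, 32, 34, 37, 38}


Set A = {7, 16, 17, 20, 22, 23, 32, 33, 39}
Set B = {12, 32, 34, 37, 38}
A △ B = (A \ B) ∪ (B \ A)
Elements in A but not B: {7, 16, 17, 20, 22, 23, 33, 39}
Elements in B but not A: {12, 34, 37, 38}
A △ B = {7, 12, 16, 17, 20, 22, 23, 33, 34, 37, 38, 39}

{7, 12, 16, 17, 20, 22, 23, 33, 34, 37, 38, 39}


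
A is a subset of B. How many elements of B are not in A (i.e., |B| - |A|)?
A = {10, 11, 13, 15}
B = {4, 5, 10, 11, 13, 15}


Set A = {10, 11, 13, 15}, |A| = 4
Set B = {4, 5, 10, 11, 13, 15}, |B| = 6
Since A ⊆ B: B \ A = {4, 5}
|B| - |A| = 6 - 4 = 2

2


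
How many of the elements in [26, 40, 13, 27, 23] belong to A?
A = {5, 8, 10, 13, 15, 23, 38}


Set A = {5, 8, 10, 13, 15, 23, 38}
Candidates: [26, 40, 13, 27, 23]
Check each candidate:
26 ∉ A, 40 ∉ A, 13 ∈ A, 27 ∉ A, 23 ∈ A
Count of candidates in A: 2

2


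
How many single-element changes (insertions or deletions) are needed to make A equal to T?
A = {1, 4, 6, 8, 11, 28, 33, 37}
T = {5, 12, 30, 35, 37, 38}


Set A = {1, 4, 6, 8, 11, 28, 33, 37}
Set T = {5, 12, 30, 35, 37, 38}
Elements to remove from A (in A, not in T): {1, 4, 6, 8, 11, 28, 33} → 7 removals
Elements to add to A (in T, not in A): {5, 12, 30, 35, 38} → 5 additions
Total edits = 7 + 5 = 12

12


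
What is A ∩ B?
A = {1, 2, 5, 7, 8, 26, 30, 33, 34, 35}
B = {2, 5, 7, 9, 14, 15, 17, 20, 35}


Set A = {1, 2, 5, 7, 8, 26, 30, 33, 34, 35}
Set B = {2, 5, 7, 9, 14, 15, 17, 20, 35}
A ∩ B includes only elements in both sets.
Check each element of A against B:
1 ✗, 2 ✓, 5 ✓, 7 ✓, 8 ✗, 26 ✗, 30 ✗, 33 ✗, 34 ✗, 35 ✓
A ∩ B = {2, 5, 7, 35}

{2, 5, 7, 35}


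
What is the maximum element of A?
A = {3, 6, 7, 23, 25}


Set A = {3, 6, 7, 23, 25}
Elements in ascending order: 3, 6, 7, 23, 25
The largest element is 25.

25


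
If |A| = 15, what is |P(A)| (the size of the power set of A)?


The set has 15 elements.
The power set contains all possible subsets.
|P(A)| = 2^|A| = 2^15 = 32768

32768


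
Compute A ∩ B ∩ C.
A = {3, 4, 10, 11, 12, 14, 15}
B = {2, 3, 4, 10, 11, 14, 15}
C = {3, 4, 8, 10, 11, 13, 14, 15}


Set A = {3, 4, 10, 11, 12, 14, 15}
Set B = {2, 3, 4, 10, 11, 14, 15}
Set C = {3, 4, 8, 10, 11, 13, 14, 15}
First, A ∩ B = {3, 4, 10, 11, 14, 15}
Then, (A ∩ B) ∩ C = {3, 4, 10, 11, 14, 15}

{3, 4, 10, 11, 14, 15}


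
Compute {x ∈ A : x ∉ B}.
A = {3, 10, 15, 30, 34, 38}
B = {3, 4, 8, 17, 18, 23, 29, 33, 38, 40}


Set A = {3, 10, 15, 30, 34, 38}
Set B = {3, 4, 8, 17, 18, 23, 29, 33, 38, 40}
Check each element of A against B:
3 ∈ B, 10 ∉ B (include), 15 ∉ B (include), 30 ∉ B (include), 34 ∉ B (include), 38 ∈ B
Elements of A not in B: {10, 15, 30, 34}

{10, 15, 30, 34}


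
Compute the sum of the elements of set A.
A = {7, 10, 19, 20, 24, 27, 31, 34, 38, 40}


Set A = {7, 10, 19, 20, 24, 27, 31, 34, 38, 40}
Sum = 7 + 10 + 19 + 20 + 24 + 27 + 31 + 34 + 38 + 40 = 250

250


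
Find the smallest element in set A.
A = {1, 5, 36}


Set A = {1, 5, 36}
Elements in ascending order: 1, 5, 36
The smallest element is 1.

1


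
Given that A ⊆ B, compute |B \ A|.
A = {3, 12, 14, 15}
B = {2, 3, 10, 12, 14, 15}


Set A = {3, 12, 14, 15}, |A| = 4
Set B = {2, 3, 10, 12, 14, 15}, |B| = 6
Since A ⊆ B: B \ A = {2, 10}
|B| - |A| = 6 - 4 = 2

2


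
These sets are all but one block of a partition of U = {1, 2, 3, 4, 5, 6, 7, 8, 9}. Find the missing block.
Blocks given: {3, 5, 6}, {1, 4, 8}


U = {1, 2, 3, 4, 5, 6, 7, 8, 9}
Shown blocks: {3, 5, 6}, {1, 4, 8}
A partition's blocks are pairwise disjoint and cover U, so the missing block = U \ (union of shown blocks).
Union of shown blocks: {1, 3, 4, 5, 6, 8}
Missing block = U \ (union) = {2, 7, 9}

{2, 7, 9}


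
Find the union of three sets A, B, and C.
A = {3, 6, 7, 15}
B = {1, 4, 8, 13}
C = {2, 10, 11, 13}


Set A = {3, 6, 7, 15}
Set B = {1, 4, 8, 13}
Set C = {2, 10, 11, 13}
First, A ∪ B = {1, 3, 4, 6, 7, 8, 13, 15}
Then, (A ∪ B) ∪ C = {1, 2, 3, 4, 6, 7, 8, 10, 11, 13, 15}

{1, 2, 3, 4, 6, 7, 8, 10, 11, 13, 15}


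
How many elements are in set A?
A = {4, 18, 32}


Set A = {4, 18, 32}
Listing elements: 4, 18, 32
Counting: 3 elements
|A| = 3

3


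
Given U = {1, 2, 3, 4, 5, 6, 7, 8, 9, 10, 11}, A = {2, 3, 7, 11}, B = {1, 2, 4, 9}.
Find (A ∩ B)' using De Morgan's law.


U = {1, 2, 3, 4, 5, 6, 7, 8, 9, 10, 11}
A = {2, 3, 7, 11}, B = {1, 2, 4, 9}
A ∩ B = {2}
(A ∩ B)' = U \ (A ∩ B) = {1, 3, 4, 5, 6, 7, 8, 9, 10, 11}
Verification via A' ∪ B': A' = {1, 4, 5, 6, 8, 9, 10}, B' = {3, 5, 6, 7, 8, 10, 11}
A' ∪ B' = {1, 3, 4, 5, 6, 7, 8, 9, 10, 11} ✓

{1, 3, 4, 5, 6, 7, 8, 9, 10, 11}


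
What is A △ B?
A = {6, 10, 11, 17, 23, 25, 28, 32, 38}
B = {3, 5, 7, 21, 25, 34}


Set A = {6, 10, 11, 17, 23, 25, 28, 32, 38}
Set B = {3, 5, 7, 21, 25, 34}
A △ B = (A \ B) ∪ (B \ A)
Elements in A but not B: {6, 10, 11, 17, 23, 28, 32, 38}
Elements in B but not A: {3, 5, 7, 21, 34}
A △ B = {3, 5, 6, 7, 10, 11, 17, 21, 23, 28, 32, 34, 38}

{3, 5, 6, 7, 10, 11, 17, 21, 23, 28, 32, 34, 38}


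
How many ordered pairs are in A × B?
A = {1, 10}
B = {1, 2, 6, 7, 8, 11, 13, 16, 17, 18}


Set A = {1, 10} has 2 elements.
Set B = {1, 2, 6, 7, 8, 11, 13, 16, 17, 18} has 10 elements.
|A × B| = |A| × |B| = 2 × 10 = 20

20


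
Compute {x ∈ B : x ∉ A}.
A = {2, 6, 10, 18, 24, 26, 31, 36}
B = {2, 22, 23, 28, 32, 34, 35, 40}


Set A = {2, 6, 10, 18, 24, 26, 31, 36}
Set B = {2, 22, 23, 28, 32, 34, 35, 40}
Check each element of B against A:
2 ∈ A, 22 ∉ A (include), 23 ∉ A (include), 28 ∉ A (include), 32 ∉ A (include), 34 ∉ A (include), 35 ∉ A (include), 40 ∉ A (include)
Elements of B not in A: {22, 23, 28, 32, 34, 35, 40}

{22, 23, 28, 32, 34, 35, 40}


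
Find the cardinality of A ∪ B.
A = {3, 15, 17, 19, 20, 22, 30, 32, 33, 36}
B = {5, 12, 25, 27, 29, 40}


Set A = {3, 15, 17, 19, 20, 22, 30, 32, 33, 36}, |A| = 10
Set B = {5, 12, 25, 27, 29, 40}, |B| = 6
A ∩ B = {}, |A ∩ B| = 0
|A ∪ B| = |A| + |B| - |A ∩ B| = 10 + 6 - 0 = 16

16


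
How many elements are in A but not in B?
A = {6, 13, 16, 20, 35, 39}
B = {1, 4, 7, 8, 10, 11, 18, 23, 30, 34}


Set A = {6, 13, 16, 20, 35, 39}
Set B = {1, 4, 7, 8, 10, 11, 18, 23, 30, 34}
A \ B = {6, 13, 16, 20, 35, 39}
|A \ B| = 6

6


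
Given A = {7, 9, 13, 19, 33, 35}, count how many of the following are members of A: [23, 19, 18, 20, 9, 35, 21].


Set A = {7, 9, 13, 19, 33, 35}
Candidates: [23, 19, 18, 20, 9, 35, 21]
Check each candidate:
23 ∉ A, 19 ∈ A, 18 ∉ A, 20 ∉ A, 9 ∈ A, 35 ∈ A, 21 ∉ A
Count of candidates in A: 3

3


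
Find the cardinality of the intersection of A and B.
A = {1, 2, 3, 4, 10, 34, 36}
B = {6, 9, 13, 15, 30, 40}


Set A = {1, 2, 3, 4, 10, 34, 36}
Set B = {6, 9, 13, 15, 30, 40}
A ∩ B = {}
|A ∩ B| = 0

0


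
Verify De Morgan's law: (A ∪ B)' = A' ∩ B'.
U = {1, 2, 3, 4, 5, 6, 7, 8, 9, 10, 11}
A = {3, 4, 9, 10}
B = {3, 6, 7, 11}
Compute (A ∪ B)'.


U = {1, 2, 3, 4, 5, 6, 7, 8, 9, 10, 11}
A = {3, 4, 9, 10}, B = {3, 6, 7, 11}
A ∪ B = {3, 4, 6, 7, 9, 10, 11}
(A ∪ B)' = U \ (A ∪ B) = {1, 2, 5, 8}
Verification via A' ∩ B': A' = {1, 2, 5, 6, 7, 8, 11}, B' = {1, 2, 4, 5, 8, 9, 10}
A' ∩ B' = {1, 2, 5, 8} ✓

{1, 2, 5, 8}


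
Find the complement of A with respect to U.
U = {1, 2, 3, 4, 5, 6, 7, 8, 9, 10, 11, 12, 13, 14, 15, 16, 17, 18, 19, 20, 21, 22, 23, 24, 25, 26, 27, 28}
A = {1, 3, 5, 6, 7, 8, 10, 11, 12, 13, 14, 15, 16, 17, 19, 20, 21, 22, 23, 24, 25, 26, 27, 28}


Universal set U = {1, 2, 3, 4, 5, 6, 7, 8, 9, 10, 11, 12, 13, 14, 15, 16, 17, 18, 19, 20, 21, 22, 23, 24, 25, 26, 27, 28}
Set A = {1, 3, 5, 6, 7, 8, 10, 11, 12, 13, 14, 15, 16, 17, 19, 20, 21, 22, 23, 24, 25, 26, 27, 28}
A' = U \ A = elements in U but not in A
Checking each element of U:
1 (in A, exclude), 2 (not in A, include), 3 (in A, exclude), 4 (not in A, include), 5 (in A, exclude), 6 (in A, exclude), 7 (in A, exclude), 8 (in A, exclude), 9 (not in A, include), 10 (in A, exclude), 11 (in A, exclude), 12 (in A, exclude), 13 (in A, exclude), 14 (in A, exclude), 15 (in A, exclude), 16 (in A, exclude), 17 (in A, exclude), 18 (not in A, include), 19 (in A, exclude), 20 (in A, exclude), 21 (in A, exclude), 22 (in A, exclude), 23 (in A, exclude), 24 (in A, exclude), 25 (in A, exclude), 26 (in A, exclude), 27 (in A, exclude), 28 (in A, exclude)
A' = {2, 4, 9, 18}

{2, 4, 9, 18}


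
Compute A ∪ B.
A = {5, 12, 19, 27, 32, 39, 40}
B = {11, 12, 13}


Set A = {5, 12, 19, 27, 32, 39, 40}
Set B = {11, 12, 13}
A ∪ B includes all elements in either set.
Elements from A: {5, 12, 19, 27, 32, 39, 40}
Elements from B not already included: {11, 13}
A ∪ B = {5, 11, 12, 13, 19, 27, 32, 39, 40}

{5, 11, 12, 13, 19, 27, 32, 39, 40}


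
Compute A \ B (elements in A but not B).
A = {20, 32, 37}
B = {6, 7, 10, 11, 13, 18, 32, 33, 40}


Set A = {20, 32, 37}
Set B = {6, 7, 10, 11, 13, 18, 32, 33, 40}
A \ B includes elements in A that are not in B.
Check each element of A:
20 (not in B, keep), 32 (in B, remove), 37 (not in B, keep)
A \ B = {20, 37}

{20, 37}


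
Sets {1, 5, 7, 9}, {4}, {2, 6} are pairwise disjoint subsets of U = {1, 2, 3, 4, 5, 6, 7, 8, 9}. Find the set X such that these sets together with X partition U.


U = {1, 2, 3, 4, 5, 6, 7, 8, 9}
Shown blocks: {1, 5, 7, 9}, {4}, {2, 6}
A partition's blocks are pairwise disjoint and cover U, so the missing block = U \ (union of shown blocks).
Union of shown blocks: {1, 2, 4, 5, 6, 7, 9}
Missing block = U \ (union) = {3, 8}

{3, 8}


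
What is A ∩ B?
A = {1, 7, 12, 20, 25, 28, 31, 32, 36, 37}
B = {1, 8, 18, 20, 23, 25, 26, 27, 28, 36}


Set A = {1, 7, 12, 20, 25, 28, 31, 32, 36, 37}
Set B = {1, 8, 18, 20, 23, 25, 26, 27, 28, 36}
A ∩ B includes only elements in both sets.
Check each element of A against B:
1 ✓, 7 ✗, 12 ✗, 20 ✓, 25 ✓, 28 ✓, 31 ✗, 32 ✗, 36 ✓, 37 ✗
A ∩ B = {1, 20, 25, 28, 36}

{1, 20, 25, 28, 36}


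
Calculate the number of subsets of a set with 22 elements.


The set has 22 elements.
The power set contains all possible subsets.
|P(A)| = 2^|A| = 2^22 = 4194304

4194304


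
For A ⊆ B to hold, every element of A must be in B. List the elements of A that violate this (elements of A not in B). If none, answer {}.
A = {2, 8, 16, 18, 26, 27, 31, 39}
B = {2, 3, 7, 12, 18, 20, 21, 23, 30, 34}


Set A = {2, 8, 16, 18, 26, 27, 31, 39}
Set B = {2, 3, 7, 12, 18, 20, 21, 23, 30, 34}
Check each element of A against B:
2 ∈ B, 8 ∉ B (include), 16 ∉ B (include), 18 ∈ B, 26 ∉ B (include), 27 ∉ B (include), 31 ∉ B (include), 39 ∉ B (include)
Elements of A not in B: {8, 16, 26, 27, 31, 39}

{8, 16, 26, 27, 31, 39}


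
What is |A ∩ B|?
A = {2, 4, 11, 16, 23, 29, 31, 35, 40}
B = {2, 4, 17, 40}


Set A = {2, 4, 11, 16, 23, 29, 31, 35, 40}
Set B = {2, 4, 17, 40}
A ∩ B = {2, 4, 40}
|A ∩ B| = 3

3


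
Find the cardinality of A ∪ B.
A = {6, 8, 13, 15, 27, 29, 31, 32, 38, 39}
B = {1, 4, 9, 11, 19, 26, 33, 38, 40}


Set A = {6, 8, 13, 15, 27, 29, 31, 32, 38, 39}, |A| = 10
Set B = {1, 4, 9, 11, 19, 26, 33, 38, 40}, |B| = 9
A ∩ B = {38}, |A ∩ B| = 1
|A ∪ B| = |A| + |B| - |A ∩ B| = 10 + 9 - 1 = 18

18


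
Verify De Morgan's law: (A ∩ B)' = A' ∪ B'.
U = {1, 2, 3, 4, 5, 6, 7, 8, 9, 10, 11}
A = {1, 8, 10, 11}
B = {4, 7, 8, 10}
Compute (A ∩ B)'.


U = {1, 2, 3, 4, 5, 6, 7, 8, 9, 10, 11}
A = {1, 8, 10, 11}, B = {4, 7, 8, 10}
A ∩ B = {8, 10}
(A ∩ B)' = U \ (A ∩ B) = {1, 2, 3, 4, 5, 6, 7, 9, 11}
Verification via A' ∪ B': A' = {2, 3, 4, 5, 6, 7, 9}, B' = {1, 2, 3, 5, 6, 9, 11}
A' ∪ B' = {1, 2, 3, 4, 5, 6, 7, 9, 11} ✓

{1, 2, 3, 4, 5, 6, 7, 9, 11}


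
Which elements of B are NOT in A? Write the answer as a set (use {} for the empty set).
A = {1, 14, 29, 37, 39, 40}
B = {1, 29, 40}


Set A = {1, 14, 29, 37, 39, 40}
Set B = {1, 29, 40}
Check each element of B against A:
1 ∈ A, 29 ∈ A, 40 ∈ A
Elements of B not in A: {}

{}


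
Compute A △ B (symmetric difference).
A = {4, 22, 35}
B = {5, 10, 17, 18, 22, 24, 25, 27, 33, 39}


Set A = {4, 22, 35}
Set B = {5, 10, 17, 18, 22, 24, 25, 27, 33, 39}
A △ B = (A \ B) ∪ (B \ A)
Elements in A but not B: {4, 35}
Elements in B but not A: {5, 10, 17, 18, 24, 25, 27, 33, 39}
A △ B = {4, 5, 10, 17, 18, 24, 25, 27, 33, 35, 39}

{4, 5, 10, 17, 18, 24, 25, 27, 33, 35, 39}


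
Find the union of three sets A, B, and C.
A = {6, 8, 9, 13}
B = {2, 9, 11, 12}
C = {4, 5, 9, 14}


Set A = {6, 8, 9, 13}
Set B = {2, 9, 11, 12}
Set C = {4, 5, 9, 14}
First, A ∪ B = {2, 6, 8, 9, 11, 12, 13}
Then, (A ∪ B) ∪ C = {2, 4, 5, 6, 8, 9, 11, 12, 13, 14}

{2, 4, 5, 6, 8, 9, 11, 12, 13, 14}


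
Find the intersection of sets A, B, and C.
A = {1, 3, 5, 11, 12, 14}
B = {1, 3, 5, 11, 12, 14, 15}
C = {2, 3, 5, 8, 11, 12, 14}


Set A = {1, 3, 5, 11, 12, 14}
Set B = {1, 3, 5, 11, 12, 14, 15}
Set C = {2, 3, 5, 8, 11, 12, 14}
First, A ∩ B = {1, 3, 5, 11, 12, 14}
Then, (A ∩ B) ∩ C = {3, 5, 11, 12, 14}

{3, 5, 11, 12, 14}


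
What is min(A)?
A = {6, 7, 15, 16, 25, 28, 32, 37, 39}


Set A = {6, 7, 15, 16, 25, 28, 32, 37, 39}
Elements in ascending order: 6, 7, 15, 16, 25, 28, 32, 37, 39
The smallest element is 6.

6


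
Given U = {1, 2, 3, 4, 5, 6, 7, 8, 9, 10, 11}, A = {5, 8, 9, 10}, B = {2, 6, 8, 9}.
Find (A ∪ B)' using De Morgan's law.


U = {1, 2, 3, 4, 5, 6, 7, 8, 9, 10, 11}
A = {5, 8, 9, 10}, B = {2, 6, 8, 9}
A ∪ B = {2, 5, 6, 8, 9, 10}
(A ∪ B)' = U \ (A ∪ B) = {1, 3, 4, 7, 11}
Verification via A' ∩ B': A' = {1, 2, 3, 4, 6, 7, 11}, B' = {1, 3, 4, 5, 7, 10, 11}
A' ∩ B' = {1, 3, 4, 7, 11} ✓

{1, 3, 4, 7, 11}


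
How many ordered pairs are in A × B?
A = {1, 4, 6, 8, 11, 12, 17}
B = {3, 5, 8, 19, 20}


Set A = {1, 4, 6, 8, 11, 12, 17} has 7 elements.
Set B = {3, 5, 8, 19, 20} has 5 elements.
|A × B| = |A| × |B| = 7 × 5 = 35

35


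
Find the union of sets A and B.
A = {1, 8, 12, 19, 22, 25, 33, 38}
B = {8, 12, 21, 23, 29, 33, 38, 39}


Set A = {1, 8, 12, 19, 22, 25, 33, 38}
Set B = {8, 12, 21, 23, 29, 33, 38, 39}
A ∪ B includes all elements in either set.
Elements from A: {1, 8, 12, 19, 22, 25, 33, 38}
Elements from B not already included: {21, 23, 29, 39}
A ∪ B = {1, 8, 12, 19, 21, 22, 23, 25, 29, 33, 38, 39}

{1, 8, 12, 19, 21, 22, 23, 25, 29, 33, 38, 39}


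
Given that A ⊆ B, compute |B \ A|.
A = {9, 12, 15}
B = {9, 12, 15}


Set A = {9, 12, 15}, |A| = 3
Set B = {9, 12, 15}, |B| = 3
Since A ⊆ B: B \ A = {}
|B| - |A| = 3 - 3 = 0

0


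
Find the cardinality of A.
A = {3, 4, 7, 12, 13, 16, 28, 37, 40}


Set A = {3, 4, 7, 12, 13, 16, 28, 37, 40}
Listing elements: 3, 4, 7, 12, 13, 16, 28, 37, 40
Counting: 9 elements
|A| = 9

9


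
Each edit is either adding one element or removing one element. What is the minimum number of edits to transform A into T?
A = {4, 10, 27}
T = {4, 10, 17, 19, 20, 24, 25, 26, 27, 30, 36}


Set A = {4, 10, 27}
Set T = {4, 10, 17, 19, 20, 24, 25, 26, 27, 30, 36}
Elements to remove from A (in A, not in T): {} → 0 removals
Elements to add to A (in T, not in A): {17, 19, 20, 24, 25, 26, 30, 36} → 8 additions
Total edits = 0 + 8 = 8

8


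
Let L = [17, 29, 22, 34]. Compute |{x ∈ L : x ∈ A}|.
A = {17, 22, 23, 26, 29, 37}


Set A = {17, 22, 23, 26, 29, 37}
Candidates: [17, 29, 22, 34]
Check each candidate:
17 ∈ A, 29 ∈ A, 22 ∈ A, 34 ∉ A
Count of candidates in A: 3

3


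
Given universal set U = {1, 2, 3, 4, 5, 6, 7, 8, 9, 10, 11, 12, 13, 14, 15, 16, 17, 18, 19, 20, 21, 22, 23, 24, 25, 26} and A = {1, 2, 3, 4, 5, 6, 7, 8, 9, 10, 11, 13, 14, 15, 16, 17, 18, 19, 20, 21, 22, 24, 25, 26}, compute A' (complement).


Universal set U = {1, 2, 3, 4, 5, 6, 7, 8, 9, 10, 11, 12, 13, 14, 15, 16, 17, 18, 19, 20, 21, 22, 23, 24, 25, 26}
Set A = {1, 2, 3, 4, 5, 6, 7, 8, 9, 10, 11, 13, 14, 15, 16, 17, 18, 19, 20, 21, 22, 24, 25, 26}
A' = U \ A = elements in U but not in A
Checking each element of U:
1 (in A, exclude), 2 (in A, exclude), 3 (in A, exclude), 4 (in A, exclude), 5 (in A, exclude), 6 (in A, exclude), 7 (in A, exclude), 8 (in A, exclude), 9 (in A, exclude), 10 (in A, exclude), 11 (in A, exclude), 12 (not in A, include), 13 (in A, exclude), 14 (in A, exclude), 15 (in A, exclude), 16 (in A, exclude), 17 (in A, exclude), 18 (in A, exclude), 19 (in A, exclude), 20 (in A, exclude), 21 (in A, exclude), 22 (in A, exclude), 23 (not in A, include), 24 (in A, exclude), 25 (in A, exclude), 26 (in A, exclude)
A' = {12, 23}

{12, 23}


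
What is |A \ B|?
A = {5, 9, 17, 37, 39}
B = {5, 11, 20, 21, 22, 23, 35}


Set A = {5, 9, 17, 37, 39}
Set B = {5, 11, 20, 21, 22, 23, 35}
A \ B = {9, 17, 37, 39}
|A \ B| = 4

4


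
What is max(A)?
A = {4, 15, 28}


Set A = {4, 15, 28}
Elements in ascending order: 4, 15, 28
The largest element is 28.

28


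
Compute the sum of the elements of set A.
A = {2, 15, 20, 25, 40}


Set A = {2, 15, 20, 25, 40}
Sum = 2 + 15 + 20 + 25 + 40 = 102

102


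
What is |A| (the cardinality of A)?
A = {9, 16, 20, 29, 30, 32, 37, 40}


Set A = {9, 16, 20, 29, 30, 32, 37, 40}
Listing elements: 9, 16, 20, 29, 30, 32, 37, 40
Counting: 8 elements
|A| = 8

8


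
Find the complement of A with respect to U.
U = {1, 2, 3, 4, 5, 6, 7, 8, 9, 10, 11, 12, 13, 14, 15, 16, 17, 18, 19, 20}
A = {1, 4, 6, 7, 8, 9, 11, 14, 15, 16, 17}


Universal set U = {1, 2, 3, 4, 5, 6, 7, 8, 9, 10, 11, 12, 13, 14, 15, 16, 17, 18, 19, 20}
Set A = {1, 4, 6, 7, 8, 9, 11, 14, 15, 16, 17}
A' = U \ A = elements in U but not in A
Checking each element of U:
1 (in A, exclude), 2 (not in A, include), 3 (not in A, include), 4 (in A, exclude), 5 (not in A, include), 6 (in A, exclude), 7 (in A, exclude), 8 (in A, exclude), 9 (in A, exclude), 10 (not in A, include), 11 (in A, exclude), 12 (not in A, include), 13 (not in A, include), 14 (in A, exclude), 15 (in A, exclude), 16 (in A, exclude), 17 (in A, exclude), 18 (not in A, include), 19 (not in A, include), 20 (not in A, include)
A' = {2, 3, 5, 10, 12, 13, 18, 19, 20}

{2, 3, 5, 10, 12, 13, 18, 19, 20}


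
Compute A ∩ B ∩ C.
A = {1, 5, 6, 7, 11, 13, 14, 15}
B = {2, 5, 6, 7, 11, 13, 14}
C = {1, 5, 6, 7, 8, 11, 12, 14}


Set A = {1, 5, 6, 7, 11, 13, 14, 15}
Set B = {2, 5, 6, 7, 11, 13, 14}
Set C = {1, 5, 6, 7, 8, 11, 12, 14}
First, A ∩ B = {5, 6, 7, 11, 13, 14}
Then, (A ∩ B) ∩ C = {5, 6, 7, 11, 14}

{5, 6, 7, 11, 14}


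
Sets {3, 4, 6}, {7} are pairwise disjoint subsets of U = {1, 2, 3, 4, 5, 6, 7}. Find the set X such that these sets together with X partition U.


U = {1, 2, 3, 4, 5, 6, 7}
Shown blocks: {3, 4, 6}, {7}
A partition's blocks are pairwise disjoint and cover U, so the missing block = U \ (union of shown blocks).
Union of shown blocks: {3, 4, 6, 7}
Missing block = U \ (union) = {1, 2, 5}

{1, 2, 5}


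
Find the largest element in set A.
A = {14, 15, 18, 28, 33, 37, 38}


Set A = {14, 15, 18, 28, 33, 37, 38}
Elements in ascending order: 14, 15, 18, 28, 33, 37, 38
The largest element is 38.

38


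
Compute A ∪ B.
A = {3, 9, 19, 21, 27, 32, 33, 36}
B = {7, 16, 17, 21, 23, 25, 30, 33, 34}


Set A = {3, 9, 19, 21, 27, 32, 33, 36}
Set B = {7, 16, 17, 21, 23, 25, 30, 33, 34}
A ∪ B includes all elements in either set.
Elements from A: {3, 9, 19, 21, 27, 32, 33, 36}
Elements from B not already included: {7, 16, 17, 23, 25, 30, 34}
A ∪ B = {3, 7, 9, 16, 17, 19, 21, 23, 25, 27, 30, 32, 33, 34, 36}

{3, 7, 9, 16, 17, 19, 21, 23, 25, 27, 30, 32, 33, 34, 36}


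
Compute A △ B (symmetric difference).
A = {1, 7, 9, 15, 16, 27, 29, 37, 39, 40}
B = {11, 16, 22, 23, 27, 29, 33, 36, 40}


Set A = {1, 7, 9, 15, 16, 27, 29, 37, 39, 40}
Set B = {11, 16, 22, 23, 27, 29, 33, 36, 40}
A △ B = (A \ B) ∪ (B \ A)
Elements in A but not B: {1, 7, 9, 15, 37, 39}
Elements in B but not A: {11, 22, 23, 33, 36}
A △ B = {1, 7, 9, 11, 15, 22, 23, 33, 36, 37, 39}

{1, 7, 9, 11, 15, 22, 23, 33, 36, 37, 39}


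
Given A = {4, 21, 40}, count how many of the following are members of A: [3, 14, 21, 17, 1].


Set A = {4, 21, 40}
Candidates: [3, 14, 21, 17, 1]
Check each candidate:
3 ∉ A, 14 ∉ A, 21 ∈ A, 17 ∉ A, 1 ∉ A
Count of candidates in A: 1

1


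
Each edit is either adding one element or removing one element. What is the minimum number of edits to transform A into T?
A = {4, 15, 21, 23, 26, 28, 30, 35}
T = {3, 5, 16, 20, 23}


Set A = {4, 15, 21, 23, 26, 28, 30, 35}
Set T = {3, 5, 16, 20, 23}
Elements to remove from A (in A, not in T): {4, 15, 21, 26, 28, 30, 35} → 7 removals
Elements to add to A (in T, not in A): {3, 5, 16, 20} → 4 additions
Total edits = 7 + 4 = 11

11


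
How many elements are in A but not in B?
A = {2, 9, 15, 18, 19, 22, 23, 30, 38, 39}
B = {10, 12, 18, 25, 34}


Set A = {2, 9, 15, 18, 19, 22, 23, 30, 38, 39}
Set B = {10, 12, 18, 25, 34}
A \ B = {2, 9, 15, 19, 22, 23, 30, 38, 39}
|A \ B| = 9

9


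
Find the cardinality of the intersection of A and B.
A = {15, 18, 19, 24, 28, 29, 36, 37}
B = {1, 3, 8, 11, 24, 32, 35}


Set A = {15, 18, 19, 24, 28, 29, 36, 37}
Set B = {1, 3, 8, 11, 24, 32, 35}
A ∩ B = {24}
|A ∩ B| = 1

1


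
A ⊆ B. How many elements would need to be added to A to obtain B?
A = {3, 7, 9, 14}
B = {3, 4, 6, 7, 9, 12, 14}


Set A = {3, 7, 9, 14}, |A| = 4
Set B = {3, 4, 6, 7, 9, 12, 14}, |B| = 7
Since A ⊆ B: B \ A = {4, 6, 12}
|B| - |A| = 7 - 4 = 3

3


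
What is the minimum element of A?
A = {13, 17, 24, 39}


Set A = {13, 17, 24, 39}
Elements in ascending order: 13, 17, 24, 39
The smallest element is 13.

13


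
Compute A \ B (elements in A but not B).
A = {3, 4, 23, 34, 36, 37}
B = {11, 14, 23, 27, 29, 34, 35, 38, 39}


Set A = {3, 4, 23, 34, 36, 37}
Set B = {11, 14, 23, 27, 29, 34, 35, 38, 39}
A \ B includes elements in A that are not in B.
Check each element of A:
3 (not in B, keep), 4 (not in B, keep), 23 (in B, remove), 34 (in B, remove), 36 (not in B, keep), 37 (not in B, keep)
A \ B = {3, 4, 36, 37}

{3, 4, 36, 37}


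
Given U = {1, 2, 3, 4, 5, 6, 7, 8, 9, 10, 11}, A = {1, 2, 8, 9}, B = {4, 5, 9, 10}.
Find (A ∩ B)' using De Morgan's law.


U = {1, 2, 3, 4, 5, 6, 7, 8, 9, 10, 11}
A = {1, 2, 8, 9}, B = {4, 5, 9, 10}
A ∩ B = {9}
(A ∩ B)' = U \ (A ∩ B) = {1, 2, 3, 4, 5, 6, 7, 8, 10, 11}
Verification via A' ∪ B': A' = {3, 4, 5, 6, 7, 10, 11}, B' = {1, 2, 3, 6, 7, 8, 11}
A' ∪ B' = {1, 2, 3, 4, 5, 6, 7, 8, 10, 11} ✓

{1, 2, 3, 4, 5, 6, 7, 8, 10, 11}


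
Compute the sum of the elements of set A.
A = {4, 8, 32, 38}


Set A = {4, 8, 32, 38}
Sum = 4 + 8 + 32 + 38 = 82

82


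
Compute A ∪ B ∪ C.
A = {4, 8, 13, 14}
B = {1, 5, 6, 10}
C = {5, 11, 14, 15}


Set A = {4, 8, 13, 14}
Set B = {1, 5, 6, 10}
Set C = {5, 11, 14, 15}
First, A ∪ B = {1, 4, 5, 6, 8, 10, 13, 14}
Then, (A ∪ B) ∪ C = {1, 4, 5, 6, 8, 10, 11, 13, 14, 15}

{1, 4, 5, 6, 8, 10, 11, 13, 14, 15}


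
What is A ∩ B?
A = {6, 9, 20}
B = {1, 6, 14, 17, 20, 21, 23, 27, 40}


Set A = {6, 9, 20}
Set B = {1, 6, 14, 17, 20, 21, 23, 27, 40}
A ∩ B includes only elements in both sets.
Check each element of A against B:
6 ✓, 9 ✗, 20 ✓
A ∩ B = {6, 20}

{6, 20}


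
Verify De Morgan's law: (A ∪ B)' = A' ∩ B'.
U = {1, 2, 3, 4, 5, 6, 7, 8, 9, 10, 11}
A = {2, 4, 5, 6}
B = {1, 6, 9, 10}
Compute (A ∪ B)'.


U = {1, 2, 3, 4, 5, 6, 7, 8, 9, 10, 11}
A = {2, 4, 5, 6}, B = {1, 6, 9, 10}
A ∪ B = {1, 2, 4, 5, 6, 9, 10}
(A ∪ B)' = U \ (A ∪ B) = {3, 7, 8, 11}
Verification via A' ∩ B': A' = {1, 3, 7, 8, 9, 10, 11}, B' = {2, 3, 4, 5, 7, 8, 11}
A' ∩ B' = {3, 7, 8, 11} ✓

{3, 7, 8, 11}


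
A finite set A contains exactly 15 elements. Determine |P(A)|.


The set has 15 elements.
The power set contains all possible subsets.
|P(A)| = 2^|A| = 2^15 = 32768

32768


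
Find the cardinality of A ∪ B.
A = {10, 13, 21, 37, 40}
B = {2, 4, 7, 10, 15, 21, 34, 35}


Set A = {10, 13, 21, 37, 40}, |A| = 5
Set B = {2, 4, 7, 10, 15, 21, 34, 35}, |B| = 8
A ∩ B = {10, 21}, |A ∩ B| = 2
|A ∪ B| = |A| + |B| - |A ∩ B| = 5 + 8 - 2 = 11

11


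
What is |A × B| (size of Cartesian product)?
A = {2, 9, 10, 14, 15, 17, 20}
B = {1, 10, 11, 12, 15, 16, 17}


Set A = {2, 9, 10, 14, 15, 17, 20} has 7 elements.
Set B = {1, 10, 11, 12, 15, 16, 17} has 7 elements.
|A × B| = |A| × |B| = 7 × 7 = 49

49


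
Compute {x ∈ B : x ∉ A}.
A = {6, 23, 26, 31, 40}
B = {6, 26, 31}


Set A = {6, 23, 26, 31, 40}
Set B = {6, 26, 31}
Check each element of B against A:
6 ∈ A, 26 ∈ A, 31 ∈ A
Elements of B not in A: {}

{}


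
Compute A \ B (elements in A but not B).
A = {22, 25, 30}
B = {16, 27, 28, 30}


Set A = {22, 25, 30}
Set B = {16, 27, 28, 30}
A \ B includes elements in A that are not in B.
Check each element of A:
22 (not in B, keep), 25 (not in B, keep), 30 (in B, remove)
A \ B = {22, 25}

{22, 25}


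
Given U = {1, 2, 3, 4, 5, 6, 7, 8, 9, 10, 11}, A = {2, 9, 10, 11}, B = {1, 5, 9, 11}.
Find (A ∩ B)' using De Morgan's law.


U = {1, 2, 3, 4, 5, 6, 7, 8, 9, 10, 11}
A = {2, 9, 10, 11}, B = {1, 5, 9, 11}
A ∩ B = {9, 11}
(A ∩ B)' = U \ (A ∩ B) = {1, 2, 3, 4, 5, 6, 7, 8, 10}
Verification via A' ∪ B': A' = {1, 3, 4, 5, 6, 7, 8}, B' = {2, 3, 4, 6, 7, 8, 10}
A' ∪ B' = {1, 2, 3, 4, 5, 6, 7, 8, 10} ✓

{1, 2, 3, 4, 5, 6, 7, 8, 10}


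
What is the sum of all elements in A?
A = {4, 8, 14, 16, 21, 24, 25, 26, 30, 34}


Set A = {4, 8, 14, 16, 21, 24, 25, 26, 30, 34}
Sum = 4 + 8 + 14 + 16 + 21 + 24 + 25 + 26 + 30 + 34 = 202

202


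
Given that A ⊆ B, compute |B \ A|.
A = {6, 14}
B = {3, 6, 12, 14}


Set A = {6, 14}, |A| = 2
Set B = {3, 6, 12, 14}, |B| = 4
Since A ⊆ B: B \ A = {3, 12}
|B| - |A| = 4 - 2 = 2

2


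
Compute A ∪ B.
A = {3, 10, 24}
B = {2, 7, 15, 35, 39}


Set A = {3, 10, 24}
Set B = {2, 7, 15, 35, 39}
A ∪ B includes all elements in either set.
Elements from A: {3, 10, 24}
Elements from B not already included: {2, 7, 15, 35, 39}
A ∪ B = {2, 3, 7, 10, 15, 24, 35, 39}

{2, 3, 7, 10, 15, 24, 35, 39}


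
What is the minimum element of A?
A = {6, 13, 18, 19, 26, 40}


Set A = {6, 13, 18, 19, 26, 40}
Elements in ascending order: 6, 13, 18, 19, 26, 40
The smallest element is 6.

6


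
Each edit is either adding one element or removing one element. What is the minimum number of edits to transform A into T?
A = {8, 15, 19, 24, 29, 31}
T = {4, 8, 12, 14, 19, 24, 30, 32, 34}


Set A = {8, 15, 19, 24, 29, 31}
Set T = {4, 8, 12, 14, 19, 24, 30, 32, 34}
Elements to remove from A (in A, not in T): {15, 29, 31} → 3 removals
Elements to add to A (in T, not in A): {4, 12, 14, 30, 32, 34} → 6 additions
Total edits = 3 + 6 = 9

9


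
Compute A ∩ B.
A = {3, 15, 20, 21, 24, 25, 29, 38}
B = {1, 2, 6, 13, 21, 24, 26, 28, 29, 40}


Set A = {3, 15, 20, 21, 24, 25, 29, 38}
Set B = {1, 2, 6, 13, 21, 24, 26, 28, 29, 40}
A ∩ B includes only elements in both sets.
Check each element of A against B:
3 ✗, 15 ✗, 20 ✗, 21 ✓, 24 ✓, 25 ✗, 29 ✓, 38 ✗
A ∩ B = {21, 24, 29}

{21, 24, 29}
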